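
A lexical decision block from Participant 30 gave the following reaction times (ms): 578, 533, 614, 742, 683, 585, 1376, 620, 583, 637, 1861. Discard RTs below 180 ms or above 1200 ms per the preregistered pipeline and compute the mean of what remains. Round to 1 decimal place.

Excluded: 1376, 1861
Retained (n=9): Σ = 5575
Mean = 5575/9 = 619.4444

619.4 ms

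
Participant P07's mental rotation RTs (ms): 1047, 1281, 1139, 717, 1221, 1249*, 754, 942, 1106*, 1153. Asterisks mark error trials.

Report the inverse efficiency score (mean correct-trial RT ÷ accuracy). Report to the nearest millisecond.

1290 ms

Correct trials (n=8): 1047, 1281, 1139, 717, 1221, 754, 942, 1153
Mean correct RT = 8254/8 = 1031.7500 ms
Proportion correct = 8/10
IES = 1031.7500 / (8/10) = 1289.688 ms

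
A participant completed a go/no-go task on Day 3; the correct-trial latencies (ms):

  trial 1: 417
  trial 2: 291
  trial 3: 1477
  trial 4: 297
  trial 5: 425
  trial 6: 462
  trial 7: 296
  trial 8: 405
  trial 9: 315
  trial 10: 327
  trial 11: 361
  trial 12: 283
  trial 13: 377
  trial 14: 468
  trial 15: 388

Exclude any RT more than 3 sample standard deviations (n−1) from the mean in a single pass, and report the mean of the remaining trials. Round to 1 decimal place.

365.1 ms

n = 15, ΣRT = 6589, M = 439.267
Σ(x−M)² = 1207950.93; s = √(1207950.93/14) = 293.738
Cutoffs: 439.267 ± 3·293.738 → [-441.9, 1320.5]
Outside: 1477 → excluded.
Retained (n=14): Σ = 5112, mean = 5112/14 = 365.143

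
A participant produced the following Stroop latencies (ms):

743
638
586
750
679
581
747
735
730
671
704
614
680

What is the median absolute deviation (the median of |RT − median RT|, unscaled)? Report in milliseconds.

55 ms

Sorted: 581, 586, 614, 638, 671, 679, 680, 704, 730, 735, 743, 747, 750 → median = 680
|x − 680|: 63, 42, 94, 70, 1, 99, 67, 55, 50, 9, 24, 66, 0
Sorted deviations: 0, 1, 9, 24, 42, 50, 55, 63, 66, 67, 70, 94, 99 → MAD = 55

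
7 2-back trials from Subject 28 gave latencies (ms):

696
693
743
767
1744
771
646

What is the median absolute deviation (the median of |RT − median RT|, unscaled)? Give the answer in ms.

47 ms

Sorted: 646, 693, 696, 743, 767, 771, 1744 → median = 743
|x − 743|: 47, 50, 0, 24, 1001, 28, 97
Sorted deviations: 0, 24, 28, 47, 50, 97, 1001 → MAD = 47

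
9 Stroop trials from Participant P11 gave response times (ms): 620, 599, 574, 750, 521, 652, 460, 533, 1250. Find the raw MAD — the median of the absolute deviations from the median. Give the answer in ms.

Sorted: 460, 521, 533, 574, 599, 620, 652, 750, 1250 → median = 599
|x − 599|: 21, 0, 25, 151, 78, 53, 139, 66, 651
Sorted deviations: 0, 21, 25, 53, 66, 78, 139, 151, 651 → MAD = 66

66 ms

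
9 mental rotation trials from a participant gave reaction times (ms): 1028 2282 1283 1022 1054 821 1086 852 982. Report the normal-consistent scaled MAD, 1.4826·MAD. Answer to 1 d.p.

86.0 ms

Sorted: 821, 852, 982, 1022, 1028, 1054, 1086, 1283, 2282 → median = 1028
|x − 1028| sorted: 0, 6, 26, 46, 58, 176, 207, 255, 1254 → MAD = 58
Robust SD ≈ 1.4826 × 58 = 85.991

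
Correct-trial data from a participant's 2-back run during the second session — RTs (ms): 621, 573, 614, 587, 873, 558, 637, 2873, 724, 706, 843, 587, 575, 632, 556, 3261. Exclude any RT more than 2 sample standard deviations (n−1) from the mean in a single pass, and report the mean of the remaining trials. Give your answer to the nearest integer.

n = 16, ΣRT = 15220, M = 951.250
Σ(x−M)² = 10442037.00; s = √(10442037.00/15) = 834.348
Cutoffs: 951.250 ± 2·834.348 → [-717.4, 2619.9]
Outside: 2873, 3261 → excluded.
Retained (n=14): Σ = 9086, mean = 9086/14 = 649.000

649 ms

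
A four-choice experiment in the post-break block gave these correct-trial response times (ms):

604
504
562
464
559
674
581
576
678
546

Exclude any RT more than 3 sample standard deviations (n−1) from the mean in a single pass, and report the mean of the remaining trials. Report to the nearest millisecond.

n = 10, ΣRT = 5748, M = 574.800
Σ(x−M)² = 39915.60; s = √(39915.60/9) = 66.596
Cutoffs: 574.800 ± 3·66.596 → [375.0, 774.6]
No RTs fall outside the cutoffs; all 10 retained. Mean = 5748/10 = 574.800

575 ms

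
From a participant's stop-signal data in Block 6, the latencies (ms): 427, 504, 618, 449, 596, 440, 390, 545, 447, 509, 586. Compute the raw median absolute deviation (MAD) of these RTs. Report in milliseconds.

Sorted: 390, 427, 440, 447, 449, 504, 509, 545, 586, 596, 618 → median = 504
|x − 504|: 77, 0, 114, 55, 92, 64, 114, 41, 57, 5, 82
Sorted deviations: 0, 5, 41, 55, 57, 64, 77, 82, 92, 114, 114 → MAD = 64

64 ms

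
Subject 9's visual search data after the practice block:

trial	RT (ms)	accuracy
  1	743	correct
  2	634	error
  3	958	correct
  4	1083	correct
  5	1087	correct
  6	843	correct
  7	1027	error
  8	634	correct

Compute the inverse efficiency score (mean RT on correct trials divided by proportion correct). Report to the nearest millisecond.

Correct trials (n=6): 743, 958, 1083, 1087, 843, 634
Mean correct RT = 5348/6 = 891.3333 ms
Proportion correct = 6/8
IES = 891.3333 / (6/8) = 1188.444 ms

1188 ms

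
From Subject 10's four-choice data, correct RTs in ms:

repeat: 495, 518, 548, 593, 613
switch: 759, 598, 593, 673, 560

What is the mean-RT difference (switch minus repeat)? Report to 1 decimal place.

83.2 ms

M(repeat) = 2767/5 = 553.400
M(switch) = 3183/5 = 636.600
Difference = 636.600 − 553.400 = 83.200 ms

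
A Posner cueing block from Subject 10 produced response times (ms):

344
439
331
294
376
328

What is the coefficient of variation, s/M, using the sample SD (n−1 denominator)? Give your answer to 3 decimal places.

0.143

n = 6, Σ = 2112, M = 352.0000
Σ(x−M)² = 12590.000; s = √(12590.000/5) = 50.1797
CV = 50.1797 / 352.0000 = 0.14256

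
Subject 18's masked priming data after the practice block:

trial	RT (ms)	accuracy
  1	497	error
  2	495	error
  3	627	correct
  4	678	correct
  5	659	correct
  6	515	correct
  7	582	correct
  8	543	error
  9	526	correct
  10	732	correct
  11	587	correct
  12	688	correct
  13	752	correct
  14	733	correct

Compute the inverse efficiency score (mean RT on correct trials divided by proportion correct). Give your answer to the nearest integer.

Correct trials (n=11): 627, 678, 659, 515, 582, 526, 732, 587, 688, 752, 733
Mean correct RT = 7079/11 = 643.5455 ms
Proportion correct = 11/14
IES = 643.5455 / (11/14) = 819.058 ms

819 ms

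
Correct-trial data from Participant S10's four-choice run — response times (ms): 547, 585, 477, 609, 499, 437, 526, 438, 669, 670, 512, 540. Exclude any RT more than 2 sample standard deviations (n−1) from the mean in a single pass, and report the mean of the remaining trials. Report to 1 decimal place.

n = 12, ΣRT = 6509, M = 542.417
Σ(x−M)² = 67948.92; s = √(67948.92/11) = 78.595
Cutoffs: 542.417 ± 2·78.595 → [385.2, 699.6]
No RTs fall outside the cutoffs; all 12 retained. Mean = 6509/12 = 542.417

542.4 ms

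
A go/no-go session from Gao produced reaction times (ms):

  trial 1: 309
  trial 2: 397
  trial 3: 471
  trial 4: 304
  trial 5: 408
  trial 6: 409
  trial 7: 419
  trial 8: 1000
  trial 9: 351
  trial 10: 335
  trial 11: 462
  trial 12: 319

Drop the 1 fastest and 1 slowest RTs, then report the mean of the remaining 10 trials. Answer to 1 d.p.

Sorted: 304, 309, 319, 335, 351, 397, 408, 409, 419, 462, 471, 1000
Drop lowest 1 (304) and highest 1 (1000)
Remaining (n=10): Σ = 3880, mean = 3880/10 = 388.000

388.0 ms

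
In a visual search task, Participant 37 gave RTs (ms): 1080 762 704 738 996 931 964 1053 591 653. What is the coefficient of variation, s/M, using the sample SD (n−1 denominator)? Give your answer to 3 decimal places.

n = 10, Σ = 8472, M = 847.2000
Σ(x−M)² = 282397.600; s = √(282397.600/9) = 177.1370
CV = 177.1370 / 847.2000 = 0.20909

0.209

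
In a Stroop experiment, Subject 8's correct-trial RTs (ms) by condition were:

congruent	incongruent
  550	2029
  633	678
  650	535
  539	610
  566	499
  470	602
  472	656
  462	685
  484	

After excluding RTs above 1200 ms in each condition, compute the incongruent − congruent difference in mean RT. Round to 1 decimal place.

73.1 ms

incongruent: exclude 2029
M(congruent) = 4826/9 = 536.222
M(incongruent) = 4265/7 = 609.286
Difference = 609.286 − 536.222 = 73.063 ms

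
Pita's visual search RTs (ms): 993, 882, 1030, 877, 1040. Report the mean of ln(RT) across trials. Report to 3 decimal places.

ln(RT): 6.9007, 6.7822, 6.9373, 6.7765, 6.9470
Σ ln(RT) = 34.3437
Mean = 34.3437/5 = 6.86874

6.869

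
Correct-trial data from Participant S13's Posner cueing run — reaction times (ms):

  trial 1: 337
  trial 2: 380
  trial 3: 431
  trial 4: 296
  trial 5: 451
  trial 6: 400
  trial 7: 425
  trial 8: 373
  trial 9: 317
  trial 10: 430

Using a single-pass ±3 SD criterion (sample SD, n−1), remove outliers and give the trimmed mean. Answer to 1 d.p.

384.0 ms

n = 10, ΣRT = 3840, M = 384.000
Σ(x−M)² = 25330.00; s = √(25330.00/9) = 53.051
Cutoffs: 384.000 ± 3·53.051 → [224.8, 543.2]
No RTs fall outside the cutoffs; all 10 retained. Mean = 3840/10 = 384.000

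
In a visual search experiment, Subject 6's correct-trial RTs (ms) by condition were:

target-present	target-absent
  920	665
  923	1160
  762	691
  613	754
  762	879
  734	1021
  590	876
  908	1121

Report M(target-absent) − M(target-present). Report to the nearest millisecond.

M(target-present) = 6212/8 = 776.500
M(target-absent) = 7167/8 = 895.875
Difference = 895.875 − 776.500 = 119.375 ms

119 ms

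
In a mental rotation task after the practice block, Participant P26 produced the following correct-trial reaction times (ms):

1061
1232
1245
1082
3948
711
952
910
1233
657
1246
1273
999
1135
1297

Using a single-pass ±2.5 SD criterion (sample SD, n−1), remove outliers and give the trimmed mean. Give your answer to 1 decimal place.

n = 15, ΣRT = 18981, M = 1265.400
Σ(x−M)² = 8265783.60; s = √(8265783.60/14) = 768.383
Cutoffs: 1265.400 ± 2.5·768.383 → [-655.6, 3186.4]
Outside: 3948 → excluded.
Retained (n=14): Σ = 15033, mean = 15033/14 = 1073.786

1073.8 ms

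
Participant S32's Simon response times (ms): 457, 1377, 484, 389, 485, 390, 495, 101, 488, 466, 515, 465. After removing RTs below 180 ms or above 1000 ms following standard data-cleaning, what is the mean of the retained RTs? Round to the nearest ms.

463 ms

Excluded: 101, 1377
Retained (n=10): Σ = 4634
Mean = 4634/10 = 463.4000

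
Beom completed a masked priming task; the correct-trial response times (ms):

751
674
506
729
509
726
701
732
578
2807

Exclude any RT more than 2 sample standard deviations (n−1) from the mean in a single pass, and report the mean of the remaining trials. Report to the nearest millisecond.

656 ms

n = 10, ΣRT = 8713, M = 871.300
Σ(x−M)² = 4240832.10; s = √(4240832.10/9) = 686.443
Cutoffs: 871.300 ± 2·686.443 → [-501.6, 2244.2]
Outside: 2807 → excluded.
Retained (n=9): Σ = 5906, mean = 5906/9 = 656.222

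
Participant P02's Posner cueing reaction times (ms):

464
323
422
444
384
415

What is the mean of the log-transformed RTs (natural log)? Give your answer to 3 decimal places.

ln(RT): 6.1399, 5.7777, 6.0450, 6.0958, 5.9506, 6.0283
Σ ln(RT) = 36.0373
Mean = 36.0373/6 = 6.00621

6.006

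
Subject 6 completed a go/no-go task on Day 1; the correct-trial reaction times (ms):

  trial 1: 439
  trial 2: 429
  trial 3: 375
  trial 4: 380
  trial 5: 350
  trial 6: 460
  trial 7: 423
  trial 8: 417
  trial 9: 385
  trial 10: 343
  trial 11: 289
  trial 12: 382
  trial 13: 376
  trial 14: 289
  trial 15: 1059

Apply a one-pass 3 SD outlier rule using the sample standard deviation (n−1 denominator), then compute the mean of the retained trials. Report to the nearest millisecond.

381 ms

n = 15, ΣRT = 6396, M = 426.400
Σ(x−M)² = 463147.60; s = √(463147.60/14) = 181.885
Cutoffs: 426.400 ± 3·181.885 → [-119.3, 972.1]
Outside: 1059 → excluded.
Retained (n=14): Σ = 5337, mean = 5337/14 = 381.214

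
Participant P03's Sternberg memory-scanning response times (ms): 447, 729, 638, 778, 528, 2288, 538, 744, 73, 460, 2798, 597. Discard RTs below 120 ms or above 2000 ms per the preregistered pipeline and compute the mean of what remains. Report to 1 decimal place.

Excluded: 73, 2288, 2798
Retained (n=9): Σ = 5459
Mean = 5459/9 = 606.5556

606.6 ms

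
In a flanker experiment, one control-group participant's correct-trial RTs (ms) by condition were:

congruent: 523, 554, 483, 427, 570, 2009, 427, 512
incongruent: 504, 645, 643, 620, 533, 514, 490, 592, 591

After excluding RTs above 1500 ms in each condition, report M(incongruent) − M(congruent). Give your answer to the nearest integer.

congruent: exclude 2009
M(congruent) = 3496/7 = 499.429
M(incongruent) = 5132/9 = 570.222
Difference = 570.222 − 499.429 = 70.794 ms

71 ms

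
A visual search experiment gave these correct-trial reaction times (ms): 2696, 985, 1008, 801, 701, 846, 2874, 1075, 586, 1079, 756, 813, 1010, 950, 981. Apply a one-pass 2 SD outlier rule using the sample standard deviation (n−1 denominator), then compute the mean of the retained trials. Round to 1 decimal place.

n = 15, ΣRT = 17161, M = 1144.067
Σ(x−M)² = 6510698.93; s = √(6510698.93/14) = 681.946
Cutoffs: 1144.067 ± 2·681.946 → [-219.8, 2508.0]
Outside: 2696, 2874 → excluded.
Retained (n=13): Σ = 11591, mean = 11591/13 = 891.615

891.6 ms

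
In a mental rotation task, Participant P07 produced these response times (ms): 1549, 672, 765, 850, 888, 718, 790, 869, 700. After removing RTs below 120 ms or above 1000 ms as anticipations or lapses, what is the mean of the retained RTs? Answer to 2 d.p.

Excluded: 1549
Retained (n=8): Σ = 6252
Mean = 6252/8 = 781.5000

781.50 ms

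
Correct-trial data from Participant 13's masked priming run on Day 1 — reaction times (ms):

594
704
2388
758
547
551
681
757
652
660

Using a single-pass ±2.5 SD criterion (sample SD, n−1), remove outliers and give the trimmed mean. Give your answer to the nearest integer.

n = 10, ΣRT = 8292, M = 829.200
Σ(x−M)² = 2750157.60; s = √(2750157.60/9) = 552.787
Cutoffs: 829.200 ± 2.5·552.787 → [-552.8, 2211.2]
Outside: 2388 → excluded.
Retained (n=9): Σ = 5904, mean = 5904/9 = 656.000

656 ms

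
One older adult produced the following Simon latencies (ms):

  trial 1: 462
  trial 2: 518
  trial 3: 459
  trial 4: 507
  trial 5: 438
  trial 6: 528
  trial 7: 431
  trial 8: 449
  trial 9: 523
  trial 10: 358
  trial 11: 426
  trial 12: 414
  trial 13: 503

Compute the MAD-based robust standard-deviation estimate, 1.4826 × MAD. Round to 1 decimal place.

Sorted: 358, 414, 426, 431, 438, 449, 459, 462, 503, 507, 518, 523, 528 → median = 459
|x − 459| sorted: 0, 3, 10, 21, 28, 33, 44, 45, 48, 59, 64, 69, 101 → MAD = 44
Robust SD ≈ 1.4826 × 44 = 65.234

65.2 ms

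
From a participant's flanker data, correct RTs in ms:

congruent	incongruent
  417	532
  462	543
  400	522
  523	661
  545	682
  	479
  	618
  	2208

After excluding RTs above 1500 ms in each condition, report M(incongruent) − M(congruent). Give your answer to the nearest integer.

107 ms

incongruent: exclude 2208
M(congruent) = 2347/5 = 469.400
M(incongruent) = 4037/7 = 576.714
Difference = 576.714 − 469.400 = 107.314 ms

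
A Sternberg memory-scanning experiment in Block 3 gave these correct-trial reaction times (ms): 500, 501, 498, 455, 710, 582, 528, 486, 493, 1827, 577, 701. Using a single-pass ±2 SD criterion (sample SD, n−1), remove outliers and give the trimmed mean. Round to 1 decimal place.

n = 12, ΣRT = 7858, M = 654.833
Σ(x−M)² = 1573461.67; s = √(1573461.67/11) = 378.209
Cutoffs: 654.833 ± 2·378.209 → [-101.6, 1411.3]
Outside: 1827 → excluded.
Retained (n=11): Σ = 6031, mean = 6031/11 = 548.273

548.3 ms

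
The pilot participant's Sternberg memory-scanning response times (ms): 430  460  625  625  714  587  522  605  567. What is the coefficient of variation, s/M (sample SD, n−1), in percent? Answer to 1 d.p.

15.5%

n = 9, Σ = 5135, M = 570.5556
Σ(x−M)² = 62310.222; s = √(62310.222/8) = 88.2541
CV = 88.2541 / 570.5556 = 0.15468 = 15.468%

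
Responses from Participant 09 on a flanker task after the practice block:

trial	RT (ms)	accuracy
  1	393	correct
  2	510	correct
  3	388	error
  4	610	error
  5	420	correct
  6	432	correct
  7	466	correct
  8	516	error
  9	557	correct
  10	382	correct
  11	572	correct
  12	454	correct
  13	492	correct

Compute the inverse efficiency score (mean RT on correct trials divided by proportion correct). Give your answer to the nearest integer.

Correct trials (n=10): 393, 510, 420, 432, 466, 557, 382, 572, 454, 492
Mean correct RT = 4678/10 = 467.8000 ms
Proportion correct = 10/13
IES = 467.8000 / (10/13) = 608.140 ms

608 ms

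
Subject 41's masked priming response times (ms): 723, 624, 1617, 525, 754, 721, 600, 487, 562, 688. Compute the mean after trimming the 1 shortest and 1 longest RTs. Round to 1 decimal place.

649.6 ms

Sorted: 487, 525, 562, 600, 624, 688, 721, 723, 754, 1617
Drop lowest 1 (487) and highest 1 (1617)
Remaining (n=8): Σ = 5197, mean = 5197/8 = 649.625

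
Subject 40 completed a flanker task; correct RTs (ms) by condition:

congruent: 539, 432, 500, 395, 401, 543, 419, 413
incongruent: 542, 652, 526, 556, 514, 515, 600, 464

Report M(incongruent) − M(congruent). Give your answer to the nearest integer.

91 ms

M(congruent) = 3642/8 = 455.250
M(incongruent) = 4369/8 = 546.125
Difference = 546.125 − 455.250 = 90.875 ms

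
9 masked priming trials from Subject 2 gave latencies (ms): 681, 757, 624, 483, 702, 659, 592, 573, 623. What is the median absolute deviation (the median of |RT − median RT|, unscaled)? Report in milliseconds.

Sorted: 483, 573, 592, 623, 624, 659, 681, 702, 757 → median = 624
|x − 624|: 57, 133, 0, 141, 78, 35, 32, 51, 1
Sorted deviations: 0, 1, 32, 35, 51, 57, 78, 133, 141 → MAD = 51

51 ms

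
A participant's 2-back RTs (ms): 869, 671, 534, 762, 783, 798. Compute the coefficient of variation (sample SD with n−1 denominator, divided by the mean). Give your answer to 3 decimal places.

0.160

n = 6, Σ = 4417, M = 736.1667
Σ(x−M)² = 69446.833; s = √(69446.833/5) = 117.8532
CV = 117.8532 / 736.1667 = 0.16009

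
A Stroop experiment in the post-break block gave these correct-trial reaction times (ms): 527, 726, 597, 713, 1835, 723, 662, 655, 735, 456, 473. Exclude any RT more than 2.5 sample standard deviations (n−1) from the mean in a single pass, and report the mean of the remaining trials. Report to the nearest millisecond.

627 ms

n = 11, ΣRT = 8102, M = 736.545
Σ(x−M)² = 1431204.73; s = √(1431204.73/10) = 378.313
Cutoffs: 736.545 ± 2.5·378.313 → [-209.2, 1682.3]
Outside: 1835 → excluded.
Retained (n=10): Σ = 6267, mean = 6267/10 = 626.700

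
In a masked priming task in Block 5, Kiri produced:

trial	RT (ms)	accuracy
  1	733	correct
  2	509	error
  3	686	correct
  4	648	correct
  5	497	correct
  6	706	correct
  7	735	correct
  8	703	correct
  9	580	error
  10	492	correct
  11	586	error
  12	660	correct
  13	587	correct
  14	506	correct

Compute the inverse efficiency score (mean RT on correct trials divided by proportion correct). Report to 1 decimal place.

804.5 ms

Correct trials (n=11): 733, 686, 648, 497, 706, 735, 703, 492, 660, 587, 506
Mean correct RT = 6953/11 = 632.0909 ms
Proportion correct = 11/14
IES = 632.0909 / (11/14) = 804.479 ms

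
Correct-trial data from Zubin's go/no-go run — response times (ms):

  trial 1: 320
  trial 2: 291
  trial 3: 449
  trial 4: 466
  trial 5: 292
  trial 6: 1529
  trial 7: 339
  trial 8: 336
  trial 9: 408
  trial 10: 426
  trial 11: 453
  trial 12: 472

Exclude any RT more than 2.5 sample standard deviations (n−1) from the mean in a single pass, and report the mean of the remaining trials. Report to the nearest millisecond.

387 ms

n = 12, ΣRT = 5781, M = 481.750
Σ(x−M)² = 1247696.25; s = √(1247696.25/11) = 336.789
Cutoffs: 481.750 ± 2.5·336.789 → [-360.2, 1323.7]
Outside: 1529 → excluded.
Retained (n=11): Σ = 4252, mean = 4252/11 = 386.545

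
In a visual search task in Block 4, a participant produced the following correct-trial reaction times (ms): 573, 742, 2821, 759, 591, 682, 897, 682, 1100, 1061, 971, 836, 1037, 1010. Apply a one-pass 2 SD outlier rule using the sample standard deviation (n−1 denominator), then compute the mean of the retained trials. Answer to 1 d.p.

n = 14, ΣRT = 13762, M = 983.000
Σ(x−M)² = 4042034.00; s = √(4042034.00/13) = 557.607
Cutoffs: 983.000 ± 2·557.607 → [-132.2, 2098.2]
Outside: 2821 → excluded.
Retained (n=13): Σ = 10941, mean = 10941/13 = 841.615

841.6 ms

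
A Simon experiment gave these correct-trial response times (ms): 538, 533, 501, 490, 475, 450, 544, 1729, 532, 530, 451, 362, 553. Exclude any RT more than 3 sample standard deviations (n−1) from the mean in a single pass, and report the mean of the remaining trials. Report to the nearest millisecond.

497 ms

n = 13, ΣRT = 7688, M = 591.385
Σ(x−M)² = 1435749.08; s = √(1435749.08/12) = 345.898
Cutoffs: 591.385 ± 3·345.898 → [-446.3, 1629.1]
Outside: 1729 → excluded.
Retained (n=12): Σ = 5959, mean = 5959/12 = 496.583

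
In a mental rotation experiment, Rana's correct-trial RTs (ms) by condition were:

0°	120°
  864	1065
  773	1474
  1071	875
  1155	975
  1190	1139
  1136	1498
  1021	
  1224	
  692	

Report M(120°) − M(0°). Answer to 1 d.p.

M(0°) = 9126/9 = 1014.000
M(120°) = 7026/6 = 1171.000
Difference = 1171.000 − 1014.000 = 157.000 ms

157.0 ms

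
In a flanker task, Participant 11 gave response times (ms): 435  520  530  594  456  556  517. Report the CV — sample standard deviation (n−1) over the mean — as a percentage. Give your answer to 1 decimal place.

10.6%

n = 7, Σ = 3608, M = 515.4286
Σ(x−M)² = 18055.714; s = √(18055.714/6) = 54.8570
CV = 54.8570 / 515.4286 = 0.10643 = 10.643%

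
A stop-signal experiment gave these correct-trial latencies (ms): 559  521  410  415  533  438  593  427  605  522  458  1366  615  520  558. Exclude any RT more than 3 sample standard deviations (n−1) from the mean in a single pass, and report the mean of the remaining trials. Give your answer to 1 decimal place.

n = 15, ΣRT = 8540, M = 569.333
Σ(x−M)² = 746269.33; s = √(746269.33/14) = 230.879
Cutoffs: 569.333 ± 3·230.879 → [-123.3, 1262.0]
Outside: 1366 → excluded.
Retained (n=14): Σ = 7174, mean = 7174/14 = 512.429

512.4 ms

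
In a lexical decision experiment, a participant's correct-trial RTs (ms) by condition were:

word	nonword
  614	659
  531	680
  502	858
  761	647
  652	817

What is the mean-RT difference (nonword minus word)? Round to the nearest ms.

M(word) = 3060/5 = 612.000
M(nonword) = 3661/5 = 732.200
Difference = 732.200 − 612.000 = 120.200 ms

120 ms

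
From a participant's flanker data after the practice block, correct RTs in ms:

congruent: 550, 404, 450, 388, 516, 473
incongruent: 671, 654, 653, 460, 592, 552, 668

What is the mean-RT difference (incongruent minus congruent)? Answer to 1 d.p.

M(congruent) = 2781/6 = 463.500
M(incongruent) = 4250/7 = 607.143
Difference = 607.143 − 463.500 = 143.643 ms

143.6 ms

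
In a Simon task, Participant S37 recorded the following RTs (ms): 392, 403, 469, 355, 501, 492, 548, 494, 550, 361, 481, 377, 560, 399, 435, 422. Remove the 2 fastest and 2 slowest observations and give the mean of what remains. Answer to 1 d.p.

451.1 ms

Sorted: 355, 361, 377, 392, 399, 403, 422, 435, 469, 481, 492, 494, 501, 548, 550, 560
Drop lowest 2 (355, 361) and highest 2 (550, 560)
Remaining (n=12): Σ = 5413, mean = 5413/12 = 451.083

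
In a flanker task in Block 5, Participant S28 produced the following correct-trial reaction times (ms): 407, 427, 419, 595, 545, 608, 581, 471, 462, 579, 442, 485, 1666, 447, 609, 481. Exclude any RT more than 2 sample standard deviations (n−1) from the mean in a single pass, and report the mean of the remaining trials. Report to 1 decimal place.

n = 16, ΣRT = 9224, M = 576.500
Σ(x−M)² = 1342900.00; s = √(1342900.00/15) = 299.210
Cutoffs: 576.500 ± 2·299.210 → [-21.9, 1174.9]
Outside: 1666 → excluded.
Retained (n=15): Σ = 7558, mean = 7558/15 = 503.867

503.9 ms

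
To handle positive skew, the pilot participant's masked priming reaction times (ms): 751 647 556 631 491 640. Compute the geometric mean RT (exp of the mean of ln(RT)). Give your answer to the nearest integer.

ln(RT): 6.6214, 6.4723, 6.3208, 6.4473, 6.1964, 6.4615
Mean ln(RT) = 38.5197/6 = 6.41996
Geometric mean = exp(6.41996) = 613.98 ms

614 ms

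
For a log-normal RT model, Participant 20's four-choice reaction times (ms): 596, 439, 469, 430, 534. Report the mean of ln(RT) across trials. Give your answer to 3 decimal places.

ln(RT): 6.3902, 6.0845, 6.1506, 6.0638, 6.2804
Σ ln(RT) = 30.9695
Mean = 30.9695/5 = 6.19390

6.194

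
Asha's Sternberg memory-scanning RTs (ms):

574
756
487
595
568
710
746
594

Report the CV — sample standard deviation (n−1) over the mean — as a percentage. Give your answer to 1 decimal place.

n = 8, Σ = 5030, M = 628.7500
Σ(x−M)² = 65669.500; s = √(65669.500/7) = 96.8574
CV = 96.8574 / 628.7500 = 0.15405 = 15.405%

15.4%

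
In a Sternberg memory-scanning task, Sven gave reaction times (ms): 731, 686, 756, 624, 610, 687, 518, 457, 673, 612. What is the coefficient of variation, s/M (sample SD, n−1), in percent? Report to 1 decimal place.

14.6%

n = 10, Σ = 6354, M = 635.4000
Σ(x−M)² = 77252.400; s = √(77252.400/9) = 92.6477
CV = 92.6477 / 635.4000 = 0.14581 = 14.581%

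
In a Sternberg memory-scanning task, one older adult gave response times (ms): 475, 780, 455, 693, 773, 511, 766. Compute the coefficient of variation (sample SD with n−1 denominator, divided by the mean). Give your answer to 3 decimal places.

0.235

n = 7, Σ = 4453, M = 636.1429
Σ(x−M)² = 133960.857; s = √(133960.857/6) = 149.4216
CV = 149.4216 / 636.1429 = 0.23489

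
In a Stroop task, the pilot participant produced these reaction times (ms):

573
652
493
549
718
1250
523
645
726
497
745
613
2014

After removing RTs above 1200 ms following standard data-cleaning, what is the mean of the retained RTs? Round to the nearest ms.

Excluded: 1250, 2014
Retained (n=11): Σ = 6734
Mean = 6734/11 = 612.1818

612 ms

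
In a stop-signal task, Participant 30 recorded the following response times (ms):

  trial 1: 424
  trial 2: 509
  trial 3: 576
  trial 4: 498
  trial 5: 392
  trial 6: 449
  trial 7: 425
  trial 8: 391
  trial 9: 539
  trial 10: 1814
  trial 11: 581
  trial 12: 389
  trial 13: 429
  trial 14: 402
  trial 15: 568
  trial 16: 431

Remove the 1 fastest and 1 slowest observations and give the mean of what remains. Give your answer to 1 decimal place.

Sorted: 389, 391, 392, 402, 424, 425, 429, 431, 449, 498, 509, 539, 568, 576, 581, 1814
Drop lowest 1 (389) and highest 1 (1814)
Remaining (n=14): Σ = 6614, mean = 6614/14 = 472.429

472.4 ms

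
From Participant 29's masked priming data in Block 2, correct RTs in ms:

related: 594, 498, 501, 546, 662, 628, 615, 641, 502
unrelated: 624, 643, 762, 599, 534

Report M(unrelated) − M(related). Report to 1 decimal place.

M(related) = 5187/9 = 576.333
M(unrelated) = 3162/5 = 632.400
Difference = 632.400 − 576.333 = 56.067 ms

56.1 ms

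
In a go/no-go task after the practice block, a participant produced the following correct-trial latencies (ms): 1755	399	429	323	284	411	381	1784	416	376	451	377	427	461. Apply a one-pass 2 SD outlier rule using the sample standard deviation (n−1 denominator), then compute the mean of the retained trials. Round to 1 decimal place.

n = 14, ΣRT = 8274, M = 591.000
Σ(x−M)² = 3269868.00; s = √(3269868.00/13) = 501.526
Cutoffs: 591.000 ± 2·501.526 → [-412.1, 1594.1]
Outside: 1755, 1784 → excluded.
Retained (n=12): Σ = 4735, mean = 4735/12 = 394.583

394.6 ms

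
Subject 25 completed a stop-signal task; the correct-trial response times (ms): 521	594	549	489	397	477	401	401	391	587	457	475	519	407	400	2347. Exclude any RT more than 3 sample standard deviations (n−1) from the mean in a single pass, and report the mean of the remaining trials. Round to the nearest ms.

471 ms

n = 16, ΣRT = 9412, M = 588.250
Σ(x−M)² = 3370273.00; s = √(3370273.00/15) = 474.009
Cutoffs: 588.250 ± 3·474.009 → [-833.8, 2010.3]
Outside: 2347 → excluded.
Retained (n=15): Σ = 7065, mean = 7065/15 = 471.000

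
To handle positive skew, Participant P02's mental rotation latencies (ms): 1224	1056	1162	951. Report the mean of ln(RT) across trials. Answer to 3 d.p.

ln(RT): 7.1099, 6.9622, 7.0579, 6.8575
Σ ln(RT) = 27.9875
Mean = 27.9875/4 = 6.99688

6.997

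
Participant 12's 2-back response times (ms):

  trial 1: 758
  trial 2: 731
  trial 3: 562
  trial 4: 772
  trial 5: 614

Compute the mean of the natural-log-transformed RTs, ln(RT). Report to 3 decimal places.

6.525

ln(RT): 6.6307, 6.5944, 6.3315, 6.6490, 6.4200
Σ ln(RT) = 32.6256
Mean = 32.6256/5 = 6.52512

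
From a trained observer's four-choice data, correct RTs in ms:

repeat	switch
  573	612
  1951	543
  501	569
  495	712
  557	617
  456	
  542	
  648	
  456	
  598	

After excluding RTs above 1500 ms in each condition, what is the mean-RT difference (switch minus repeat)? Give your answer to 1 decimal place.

74.4 ms

repeat: exclude 1951
M(repeat) = 4826/9 = 536.222
M(switch) = 3053/5 = 610.600
Difference = 610.600 − 536.222 = 74.378 ms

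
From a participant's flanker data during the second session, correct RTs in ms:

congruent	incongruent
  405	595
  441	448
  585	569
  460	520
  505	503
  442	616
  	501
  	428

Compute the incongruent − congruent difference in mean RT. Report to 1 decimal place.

M(congruent) = 2838/6 = 473.000
M(incongruent) = 4180/8 = 522.500
Difference = 522.500 − 473.000 = 49.500 ms

49.5 ms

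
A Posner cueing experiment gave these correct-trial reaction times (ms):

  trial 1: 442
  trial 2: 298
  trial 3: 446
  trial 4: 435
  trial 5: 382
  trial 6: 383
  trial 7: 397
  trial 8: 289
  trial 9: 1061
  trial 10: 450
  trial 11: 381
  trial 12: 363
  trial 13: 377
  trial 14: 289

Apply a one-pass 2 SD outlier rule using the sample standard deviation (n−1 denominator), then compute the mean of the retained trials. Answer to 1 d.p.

n = 14, ΣRT = 5993, M = 428.071
Σ(x−M)² = 471420.93; s = √(471420.93/13) = 190.429
Cutoffs: 428.071 ± 2·190.429 → [47.2, 808.9]
Outside: 1061 → excluded.
Retained (n=13): Σ = 4932, mean = 4932/13 = 379.385

379.4 ms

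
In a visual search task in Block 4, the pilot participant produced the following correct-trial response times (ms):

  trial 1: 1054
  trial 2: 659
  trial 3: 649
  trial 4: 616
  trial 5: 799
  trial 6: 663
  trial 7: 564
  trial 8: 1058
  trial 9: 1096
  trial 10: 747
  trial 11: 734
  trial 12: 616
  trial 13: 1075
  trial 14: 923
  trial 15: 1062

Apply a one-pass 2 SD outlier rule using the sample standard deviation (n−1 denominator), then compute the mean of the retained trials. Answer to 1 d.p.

n = 15, ΣRT = 12315, M = 821.000
Σ(x−M)² = 563504.00; s = √(563504.00/14) = 200.625
Cutoffs: 821.000 ± 2·200.625 → [419.8, 1222.2]
No RTs fall outside the cutoffs; all 15 retained. Mean = 12315/15 = 821.000

821.0 ms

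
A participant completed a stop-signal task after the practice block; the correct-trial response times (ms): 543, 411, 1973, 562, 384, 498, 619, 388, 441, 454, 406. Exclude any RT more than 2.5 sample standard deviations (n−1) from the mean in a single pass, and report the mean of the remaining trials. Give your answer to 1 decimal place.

n = 11, ΣRT = 6679, M = 607.182
Σ(x−M)² = 2111573.64; s = √(2111573.64/10) = 459.519
Cutoffs: 607.182 ± 2.5·459.519 → [-541.6, 1756.0]
Outside: 1973 → excluded.
Retained (n=10): Σ = 4706, mean = 4706/10 = 470.600

470.6 ms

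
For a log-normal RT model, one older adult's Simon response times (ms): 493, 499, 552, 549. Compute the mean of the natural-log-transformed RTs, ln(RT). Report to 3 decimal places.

ln(RT): 6.2005, 6.2126, 6.3135, 6.3081
Σ ln(RT) = 25.0348
Mean = 25.0348/4 = 6.25869

6.259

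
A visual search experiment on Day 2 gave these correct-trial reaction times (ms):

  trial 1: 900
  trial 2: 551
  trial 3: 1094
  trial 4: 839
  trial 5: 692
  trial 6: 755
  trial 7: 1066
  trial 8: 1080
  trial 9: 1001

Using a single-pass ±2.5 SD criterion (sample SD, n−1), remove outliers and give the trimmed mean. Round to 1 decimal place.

886.4 ms

n = 9, ΣRT = 7978, M = 886.444
Σ(x−M)² = 295950.22; s = √(295950.22/8) = 192.338
Cutoffs: 886.444 ± 2.5·192.338 → [405.6, 1367.3]
No RTs fall outside the cutoffs; all 9 retained. Mean = 7978/9 = 886.444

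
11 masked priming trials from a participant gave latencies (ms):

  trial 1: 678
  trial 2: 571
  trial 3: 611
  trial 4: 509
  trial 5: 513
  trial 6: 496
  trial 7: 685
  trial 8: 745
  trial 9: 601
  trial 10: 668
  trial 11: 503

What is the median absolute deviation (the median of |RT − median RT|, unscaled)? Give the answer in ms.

Sorted: 496, 503, 509, 513, 571, 601, 611, 668, 678, 685, 745 → median = 601
|x − 601|: 77, 30, 10, 92, 88, 105, 84, 144, 0, 67, 98
Sorted deviations: 0, 10, 30, 67, 77, 84, 88, 92, 98, 105, 144 → MAD = 84

84 ms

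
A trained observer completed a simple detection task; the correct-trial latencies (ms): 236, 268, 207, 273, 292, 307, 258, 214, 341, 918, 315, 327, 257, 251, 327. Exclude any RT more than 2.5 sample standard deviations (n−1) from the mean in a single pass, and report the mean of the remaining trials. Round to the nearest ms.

277 ms

n = 15, ΣRT = 4791, M = 319.400
Σ(x−M)² = 407663.60; s = √(407663.60/14) = 170.642
Cutoffs: 319.400 ± 2.5·170.642 → [-107.2, 746.0]
Outside: 918 → excluded.
Retained (n=14): Σ = 3873, mean = 3873/14 = 276.643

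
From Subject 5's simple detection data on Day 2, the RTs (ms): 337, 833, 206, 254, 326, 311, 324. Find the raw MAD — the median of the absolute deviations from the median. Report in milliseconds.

Sorted: 206, 254, 311, 324, 326, 337, 833 → median = 324
|x − 324|: 13, 509, 118, 70, 2, 13, 0
Sorted deviations: 0, 2, 13, 13, 70, 118, 509 → MAD = 13

13 ms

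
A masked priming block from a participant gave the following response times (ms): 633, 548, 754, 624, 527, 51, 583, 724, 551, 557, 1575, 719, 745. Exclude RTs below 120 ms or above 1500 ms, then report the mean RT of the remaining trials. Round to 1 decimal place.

633.2 ms

Excluded: 51, 1575
Retained (n=11): Σ = 6965
Mean = 6965/11 = 633.1818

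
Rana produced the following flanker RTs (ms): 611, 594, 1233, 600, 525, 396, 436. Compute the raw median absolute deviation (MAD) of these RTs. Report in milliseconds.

69 ms

Sorted: 396, 436, 525, 594, 600, 611, 1233 → median = 594
|x − 594|: 17, 0, 639, 6, 69, 198, 158
Sorted deviations: 0, 6, 17, 69, 158, 198, 639 → MAD = 69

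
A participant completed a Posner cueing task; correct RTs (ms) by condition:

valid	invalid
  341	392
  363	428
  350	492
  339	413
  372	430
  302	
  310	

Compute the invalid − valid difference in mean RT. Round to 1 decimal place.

M(valid) = 2377/7 = 339.571
M(invalid) = 2155/5 = 431.000
Difference = 431.000 − 339.571 = 91.429 ms

91.4 ms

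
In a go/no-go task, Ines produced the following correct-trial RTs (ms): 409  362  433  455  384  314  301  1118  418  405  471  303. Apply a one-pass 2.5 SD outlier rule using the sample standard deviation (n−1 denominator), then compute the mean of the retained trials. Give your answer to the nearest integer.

387 ms

n = 12, ΣRT = 5373, M = 447.750
Σ(x−M)² = 526054.25; s = √(526054.25/11) = 218.685
Cutoffs: 447.750 ± 2.5·218.685 → [-99.0, 994.5]
Outside: 1118 → excluded.
Retained (n=11): Σ = 4255, mean = 4255/11 = 386.818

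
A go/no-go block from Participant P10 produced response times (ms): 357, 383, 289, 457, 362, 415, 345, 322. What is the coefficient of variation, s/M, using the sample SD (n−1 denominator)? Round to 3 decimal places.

0.144

n = 8, Σ = 2930, M = 366.2500
Σ(x−M)² = 19373.500; s = √(19373.500/7) = 52.6084
CV = 52.6084 / 366.2500 = 0.14364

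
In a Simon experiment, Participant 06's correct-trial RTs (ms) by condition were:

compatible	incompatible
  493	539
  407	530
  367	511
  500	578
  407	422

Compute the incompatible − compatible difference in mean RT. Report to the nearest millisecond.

M(compatible) = 2174/5 = 434.800
M(incompatible) = 2580/5 = 516.000
Difference = 516.000 − 434.800 = 81.200 ms

81 ms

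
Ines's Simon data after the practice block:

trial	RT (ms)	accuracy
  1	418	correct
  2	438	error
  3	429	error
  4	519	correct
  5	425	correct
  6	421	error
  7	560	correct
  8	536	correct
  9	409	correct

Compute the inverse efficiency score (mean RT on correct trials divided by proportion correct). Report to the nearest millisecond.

717 ms

Correct trials (n=6): 418, 519, 425, 560, 536, 409
Mean correct RT = 2867/6 = 477.8333 ms
Proportion correct = 6/9
IES = 477.8333 / (6/9) = 716.750 ms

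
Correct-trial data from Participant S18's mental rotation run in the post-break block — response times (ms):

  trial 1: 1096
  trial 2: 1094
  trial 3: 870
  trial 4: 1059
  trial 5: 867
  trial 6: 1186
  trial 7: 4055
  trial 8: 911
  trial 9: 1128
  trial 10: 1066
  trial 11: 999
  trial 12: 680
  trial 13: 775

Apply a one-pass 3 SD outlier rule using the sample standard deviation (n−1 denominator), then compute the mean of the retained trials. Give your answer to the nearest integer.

978 ms

n = 13, ΣRT = 15786, M = 1214.308
Σ(x−M)² = 9008368.77; s = √(9008368.77/12) = 866.428
Cutoffs: 1214.308 ± 3·866.428 → [-1385.0, 3813.6]
Outside: 4055 → excluded.
Retained (n=12): Σ = 11731, mean = 11731/12 = 977.583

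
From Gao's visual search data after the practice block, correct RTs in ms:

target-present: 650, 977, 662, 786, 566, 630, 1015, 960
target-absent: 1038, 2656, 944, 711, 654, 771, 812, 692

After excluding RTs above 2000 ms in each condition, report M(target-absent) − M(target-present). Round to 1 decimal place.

target-absent: exclude 2656
M(target-present) = 6246/8 = 780.750
M(target-absent) = 5622/7 = 803.143
Difference = 803.143 − 780.750 = 22.393 ms

22.4 ms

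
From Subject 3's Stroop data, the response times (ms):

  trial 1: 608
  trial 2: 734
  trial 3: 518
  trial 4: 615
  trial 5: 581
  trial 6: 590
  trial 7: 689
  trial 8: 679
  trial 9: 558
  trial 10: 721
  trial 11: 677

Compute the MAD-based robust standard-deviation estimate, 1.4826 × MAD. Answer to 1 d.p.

Sorted: 518, 558, 581, 590, 608, 615, 677, 679, 689, 721, 734 → median = 615
|x − 615| sorted: 0, 7, 25, 34, 57, 62, 64, 74, 97, 106, 119 → MAD = 62
Robust SD ≈ 1.4826 × 62 = 91.921

91.9 ms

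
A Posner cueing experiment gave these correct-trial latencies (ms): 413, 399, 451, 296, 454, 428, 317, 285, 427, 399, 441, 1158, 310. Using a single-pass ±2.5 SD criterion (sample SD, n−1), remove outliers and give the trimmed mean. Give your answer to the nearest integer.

385 ms

n = 13, ΣRT = 5778, M = 444.462
Σ(x−M)² = 596777.23; s = √(596777.23/12) = 223.005
Cutoffs: 444.462 ± 2.5·223.005 → [-113.1, 1002.0]
Outside: 1158 → excluded.
Retained (n=12): Σ = 4620, mean = 4620/12 = 385.000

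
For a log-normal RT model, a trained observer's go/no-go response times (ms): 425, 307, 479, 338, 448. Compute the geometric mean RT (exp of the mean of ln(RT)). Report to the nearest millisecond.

394 ms

ln(RT): 6.0521, 5.7268, 6.1717, 5.8230, 6.1048
Mean ln(RT) = 29.8785/5 = 5.97570
Geometric mean = exp(5.97570) = 393.74 ms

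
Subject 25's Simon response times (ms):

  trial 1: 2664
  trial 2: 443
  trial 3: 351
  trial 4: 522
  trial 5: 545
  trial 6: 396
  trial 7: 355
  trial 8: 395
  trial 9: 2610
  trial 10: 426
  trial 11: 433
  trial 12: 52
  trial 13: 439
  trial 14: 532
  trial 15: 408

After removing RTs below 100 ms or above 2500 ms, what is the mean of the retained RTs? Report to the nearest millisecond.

Excluded: 52, 2610, 2664
Retained (n=12): Σ = 5245
Mean = 5245/12 = 437.0833

437 ms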